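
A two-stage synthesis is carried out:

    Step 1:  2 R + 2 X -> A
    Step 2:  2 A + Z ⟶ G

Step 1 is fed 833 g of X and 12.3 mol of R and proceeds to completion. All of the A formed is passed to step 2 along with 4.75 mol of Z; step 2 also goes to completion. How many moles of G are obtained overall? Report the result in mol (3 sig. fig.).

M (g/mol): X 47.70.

3.08 mol

Step 1:
n(X) = 833.0 / 47.70 = 17.46 mol
n(R) = 12.30 mol
n/ν → X: 8.730, R: 6.150; R is limiting.
n(A) produced = (1/2) × 12.30 = 6.150 mol
Step 2:
n(A) available = 6.150 mol
n(Z) = 4.750 mol
n/ν → A: 3.075, Z: 4.750; A is limiting.
n(G) = (1/2) × 6.150 = 3.075 mol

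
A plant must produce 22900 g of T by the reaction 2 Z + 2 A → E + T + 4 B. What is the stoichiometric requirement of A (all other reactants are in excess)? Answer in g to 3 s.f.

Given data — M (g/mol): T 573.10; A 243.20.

19400 g

n(T) = 22900 / 573.10 = 39.96 mol
n(A) = (2/1) × 39.96 = 79.92 mol
mass = 79.92 × 243.20 = 19440 g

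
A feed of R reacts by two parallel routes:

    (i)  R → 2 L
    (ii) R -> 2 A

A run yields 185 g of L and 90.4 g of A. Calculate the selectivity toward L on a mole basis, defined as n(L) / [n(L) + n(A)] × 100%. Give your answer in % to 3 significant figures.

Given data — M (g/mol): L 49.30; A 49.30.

n(L) = 185 / 49.30 = 3.753 mol
n(A) = 90.4 / 49.30 = 1.834 mol
selectivity = 3.753/(3.753+1.834) × 100 = 67.17 %

67.2 %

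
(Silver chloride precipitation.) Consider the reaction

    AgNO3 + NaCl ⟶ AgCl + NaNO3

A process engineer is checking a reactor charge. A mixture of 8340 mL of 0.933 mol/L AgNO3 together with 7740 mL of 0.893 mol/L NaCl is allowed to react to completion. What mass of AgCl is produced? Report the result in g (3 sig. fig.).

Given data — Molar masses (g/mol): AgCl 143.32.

991 g

n(AgNO3) = 0.933 × 8340/1000 = 7.781 mol
n(NaCl) = 0.893 × 7740/1000 = 6.912 mol
n/ν → AgNO3: 7.781, NaCl: 6.912; NaCl is limiting.
n(AgCl) = (1/1) × 6.912 = 6.912 mol
mass = 6.912 × 143.32 = 990.6 g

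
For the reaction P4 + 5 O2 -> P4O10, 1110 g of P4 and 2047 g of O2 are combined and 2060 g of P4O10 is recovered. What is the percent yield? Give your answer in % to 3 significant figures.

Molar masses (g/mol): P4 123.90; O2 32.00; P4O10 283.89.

81.0 %

n(P4) = 1110 / 123.90 = 8.959 mol
n(O2) = 2047 / 32.00 = 63.97 mol
n/ν → P4: 8.959, O2: 12.79; P4 is limiting.
theoretical n(P4O10) = (1/1) × 8.959 = 8.959 mol → 2543 g
% yield = 2060 / 2543 × 100 = 81.01 %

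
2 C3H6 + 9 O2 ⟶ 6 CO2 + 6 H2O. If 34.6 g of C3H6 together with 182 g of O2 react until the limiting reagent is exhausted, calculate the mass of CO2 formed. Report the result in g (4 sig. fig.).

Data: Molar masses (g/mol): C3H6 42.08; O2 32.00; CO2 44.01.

n(C3H6) = 34.60 / 42.08 = 0.8222 mol
n(O2) = 182.0 / 32.00 = 5.688 mol
n/ν → C3H6: 0.4111, O2: 0.6320; C3H6 is limiting.
n(CO2) = (6/2) × 0.8222 = 2.467 mol
mass = 2.467 × 44.01 = 108.6 g

108.6 g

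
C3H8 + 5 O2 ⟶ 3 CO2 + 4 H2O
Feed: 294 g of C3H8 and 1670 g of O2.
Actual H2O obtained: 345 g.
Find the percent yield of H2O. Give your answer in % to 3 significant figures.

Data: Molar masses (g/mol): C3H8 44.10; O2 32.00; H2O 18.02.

71.8 %

n(C3H8) = 294.0 / 44.10 = 6.667 mol
n(O2) = 1670 / 32.00 = 52.19 mol
n/ν for C3H8 = 6.667/1 = 6.667
n/ν for O2 = 52.19/5 = 10.44
Smallest n/ν is C3H8 → limiting reagent.
theoretical n(H2O) = (4/1) × 6.667 = 26.67 mol → 480.6 g
% yield = 345 / 480.6 × 100 = 71.79 %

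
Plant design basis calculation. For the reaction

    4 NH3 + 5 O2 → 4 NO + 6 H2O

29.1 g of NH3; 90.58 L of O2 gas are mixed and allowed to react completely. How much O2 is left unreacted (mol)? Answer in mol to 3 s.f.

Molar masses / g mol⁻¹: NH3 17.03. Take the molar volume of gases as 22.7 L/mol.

1.85 mol

n(NH3) = 29.10 / 17.03 = 1.709 mol
n(O2) = 90.58 / 22.7 = 3.990 mol
n/ν for NH3 = 1.709/4 = 0.4273
n/ν for O2 = 3.990/5 = 0.7980
Smallest n/ν is NH3 → limiting reagent.
O2 consumed = (5/4) × 1.709 = 2.136 mol
O2 remaining = 3.990 − 2.136 = 1.854 mol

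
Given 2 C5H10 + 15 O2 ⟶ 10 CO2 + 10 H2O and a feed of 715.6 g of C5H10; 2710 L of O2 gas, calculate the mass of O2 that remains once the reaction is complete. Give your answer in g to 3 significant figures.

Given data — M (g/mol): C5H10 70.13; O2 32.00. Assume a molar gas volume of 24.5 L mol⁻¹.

1090 g

n(C5H10) = 715.6 / 70.13 = 10.20 mol
n(O2) = 2710 / 24.5 = 110.6 mol
n/ν for C5H10 = 10.20/2 = 5.100
n/ν for O2 = 110.6/15 = 7.373
Smallest n/ν is C5H10 → limiting reagent.
O2 consumed = (15/2) × 10.20 = 76.50 mol
O2 remaining = 110.6 − 76.50 = 34.10 mol
mass = 34.10 × 32.00 = 1091 g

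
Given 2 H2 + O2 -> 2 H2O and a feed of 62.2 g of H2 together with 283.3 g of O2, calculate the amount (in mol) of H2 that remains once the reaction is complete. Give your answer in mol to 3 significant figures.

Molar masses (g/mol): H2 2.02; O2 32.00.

n(H2) = 62.20 / 2.02 = 30.79 mol
n(O2) = 283.3 / 32.00 = 8.853 mol
n/ν → H2: 15.40, O2: 8.853; O2 is limiting.
H2 consumed = (2/1) × 8.853 = 17.71 mol
H2 remaining = 30.79 − 17.71 = 13.08 mol

13.1 mol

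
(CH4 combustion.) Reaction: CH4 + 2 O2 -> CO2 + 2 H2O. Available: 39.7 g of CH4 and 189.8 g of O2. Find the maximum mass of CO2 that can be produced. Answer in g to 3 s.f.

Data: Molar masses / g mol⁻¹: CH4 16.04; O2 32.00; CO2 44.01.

n(CH4) = 39.70 / 16.04 = 2.475 mol
n(O2) = 189.8 / 32.00 = 5.931 mol
n/ν for CH4 = 2.475/1 = 2.475
n/ν for O2 = 5.931/2 = 2.966
Smallest n/ν is CH4 → limiting reagent.
n(CO2) = (1/1) × 2.475 = 2.475 mol
mass = 2.475 × 44.01 = 108.9 g

109 g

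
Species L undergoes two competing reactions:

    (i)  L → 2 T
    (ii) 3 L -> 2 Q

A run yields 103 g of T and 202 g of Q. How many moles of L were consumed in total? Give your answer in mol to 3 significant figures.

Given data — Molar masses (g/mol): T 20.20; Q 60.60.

7.55 mol

n(T) = 103 / 20.20 = 5.099 mol
n(Q) = 202 / 60.60 = 3.333 mol
n(L) via (i) = (1/2)×5.099 = 2.550 mol
n(L) via (ii) = (3/2)×3.333 = 5.000 mol
total n(L) = 2.550 + 5.000 = 7.550 mol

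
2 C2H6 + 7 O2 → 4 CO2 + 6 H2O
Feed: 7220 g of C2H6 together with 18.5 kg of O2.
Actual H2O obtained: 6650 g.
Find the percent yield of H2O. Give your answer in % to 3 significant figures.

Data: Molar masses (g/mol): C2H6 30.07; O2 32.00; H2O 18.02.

74.5 %

n(C2H6) = 7220 / 30.07 = 240.1 mol
n(O2) = 18.50×1000 / 32.00 = 578.1 mol
n/ν → C2H6: 120.1, O2: 82.59; O2 is limiting.
theoretical n(H2O) = (6/7) × 578.1 = 495.5 mol → 8929 g
% yield = 6650 / 8929 × 100 = 74.48 %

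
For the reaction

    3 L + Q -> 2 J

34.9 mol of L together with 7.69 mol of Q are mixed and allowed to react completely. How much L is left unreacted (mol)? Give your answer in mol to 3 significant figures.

11.8 mol

n(L) = 34.90 mol
n(Q) = 7.690 mol
n/ν for L = 34.90/3 = 11.63
n/ν for Q = 7.690/1 = 7.690
Smallest n/ν is Q → limiting reagent.
L consumed = (3/1) × 7.690 = 23.07 mol
L remaining = 34.90 − 23.07 = 11.83 mol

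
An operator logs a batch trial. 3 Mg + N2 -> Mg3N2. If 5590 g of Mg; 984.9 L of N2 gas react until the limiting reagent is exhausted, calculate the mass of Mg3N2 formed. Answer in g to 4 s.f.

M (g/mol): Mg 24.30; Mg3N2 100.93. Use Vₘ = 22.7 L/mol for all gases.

n(Mg) = 5590 / 24.30 = 230.0 mol
n(N2) = 984.9 / 22.7 = 43.39 mol
n/ν for Mg = 230.0/3 = 76.67
n/ν for N2 = 43.39/1 = 43.39
Smallest n/ν is N2 → limiting reagent.
n(Mg3N2) = (1/1) × 43.39 = 43.39 mol
mass = 43.39 × 100.93 = 4379 g

4379 g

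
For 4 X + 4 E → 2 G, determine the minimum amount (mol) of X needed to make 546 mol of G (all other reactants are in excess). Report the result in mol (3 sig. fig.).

1090 mol

n(G) = 546.0 mol
n(X) = (4/2) × 546.0 = 1092 mol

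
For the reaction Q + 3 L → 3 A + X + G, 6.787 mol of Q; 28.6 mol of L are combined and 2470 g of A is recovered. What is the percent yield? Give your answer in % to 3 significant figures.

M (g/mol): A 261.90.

n(Q) = 6.787 mol
n(L) = 28.60 mol
n/ν for Q = 6.787/1 = 6.787
n/ν for L = 28.60/3 = 9.533
Smallest n/ν is Q → limiting reagent.
theoretical n(A) = (3/1) × 6.787 = 20.36 mol → 5332 g
% yield = 2470 / 5332 × 100 = 46.32 %

46.3 %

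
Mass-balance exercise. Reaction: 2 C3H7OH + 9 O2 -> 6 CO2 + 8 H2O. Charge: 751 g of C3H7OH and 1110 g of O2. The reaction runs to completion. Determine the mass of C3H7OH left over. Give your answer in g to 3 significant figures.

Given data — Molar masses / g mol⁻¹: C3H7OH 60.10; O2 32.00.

n(C3H7OH) = 751.0 / 60.10 = 12.50 mol
n(O2) = 1110 / 32.00 = 34.69 mol
n/ν → C3H7OH: 6.250, O2: 3.854; O2 is limiting.
C3H7OH consumed = (2/9) × 34.69 = 7.709 mol
C3H7OH remaining = 12.50 − 7.709 = 4.791 mol
mass = 4.791 × 60.10 = 287.9 g

288 g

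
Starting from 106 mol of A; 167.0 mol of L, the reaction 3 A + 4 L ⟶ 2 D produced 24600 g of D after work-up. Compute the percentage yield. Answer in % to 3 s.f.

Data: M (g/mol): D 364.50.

95.5 %

n(A) = 106.0 mol
n(L) = 167.0 mol
n/ν for A = 106.0/3 = 35.33
n/ν for L = 167.0/4 = 41.75
Smallest n/ν is A → limiting reagent.
theoretical n(D) = (2/3) × 106.0 = 70.67 mol → 25760 g
% yield = 24600 / 25760 × 100 = 95.50 %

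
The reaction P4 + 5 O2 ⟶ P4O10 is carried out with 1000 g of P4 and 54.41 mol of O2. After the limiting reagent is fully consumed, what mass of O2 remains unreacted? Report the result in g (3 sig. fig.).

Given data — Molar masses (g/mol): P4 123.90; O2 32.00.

n(P4) = 1000 / 123.90 = 8.071 mol
n(O2) = 54.41 mol
n/ν for P4 = 8.071/1 = 8.071
n/ν for O2 = 54.41/5 = 10.88
Smallest n/ν is P4 → limiting reagent.
O2 consumed = (5/1) × 8.071 = 40.36 mol
O2 remaining = 54.41 − 40.36 = 14.05 mol
mass = 14.05 × 32.00 = 449.6 g

450 g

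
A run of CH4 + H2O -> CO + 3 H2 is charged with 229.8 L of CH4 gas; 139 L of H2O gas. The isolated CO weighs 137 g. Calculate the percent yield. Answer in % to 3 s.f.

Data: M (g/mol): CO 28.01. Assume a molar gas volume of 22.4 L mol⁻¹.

n(CH4) = 229.8 / 22.4 = 10.26 mol
n(H2O) = 139.0 / 22.4 = 6.205 mol
n/ν for CH4 = 10.26/1 = 10.26
n/ν for H2O = 6.205/1 = 6.205
Smallest n/ν is H2O → limiting reagent.
theoretical n(CO) = (1/1) × 6.205 = 6.205 mol → 173.8 g
% yield = 137 / 173.8 × 100 = 78.83 %

78.8 %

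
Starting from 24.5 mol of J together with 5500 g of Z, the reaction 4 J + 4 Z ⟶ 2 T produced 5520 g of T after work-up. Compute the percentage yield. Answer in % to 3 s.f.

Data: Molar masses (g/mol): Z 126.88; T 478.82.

94.1 %

n(J) = 24.50 mol
n(Z) = 5500 / 126.88 = 43.35 mol
n/ν → J: 6.125, Z: 10.84; J is limiting.
theoretical n(T) = (2/4) × 24.50 = 12.25 mol → 5866 g
% yield = 5520 / 5866 × 100 = 94.10 %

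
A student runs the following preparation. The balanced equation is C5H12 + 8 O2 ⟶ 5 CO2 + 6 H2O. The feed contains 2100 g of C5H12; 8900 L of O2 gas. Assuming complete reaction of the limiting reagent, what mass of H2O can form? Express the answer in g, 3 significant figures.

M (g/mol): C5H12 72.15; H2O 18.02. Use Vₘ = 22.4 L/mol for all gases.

n(C5H12) = 2100 / 72.15 = 29.11 mol
n(O2) = 8900 / 22.4 = 397.3 mol
n/ν for C5H12 = 29.11/1 = 29.11
n/ν for O2 = 397.3/8 = 49.66
Smallest n/ν is C5H12 → limiting reagent.
n(H2O) = (6/1) × 29.11 = 174.7 mol
mass = 174.7 × 18.02 = 3148 g

3150 g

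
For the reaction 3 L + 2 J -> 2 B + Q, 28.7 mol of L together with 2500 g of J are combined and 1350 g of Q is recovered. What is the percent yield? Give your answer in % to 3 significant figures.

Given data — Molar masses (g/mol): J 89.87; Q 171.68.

82.2 %

n(L) = 28.70 mol
n(J) = 2500 / 89.87 = 27.82 mol
n/ν → L: 9.567, J: 13.91; L is limiting.
theoretical n(Q) = (1/3) × 28.70 = 9.567 mol → 1642 g
% yield = 1350 / 1642 × 100 = 82.22 %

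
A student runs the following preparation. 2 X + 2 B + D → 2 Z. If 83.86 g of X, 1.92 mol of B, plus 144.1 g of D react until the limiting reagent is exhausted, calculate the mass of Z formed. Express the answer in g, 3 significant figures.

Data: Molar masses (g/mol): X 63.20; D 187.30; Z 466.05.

n(X) = 83.86 / 63.20 = 1.327 mol
n(B) = 1.920 mol
n(D) = 144.1 / 187.30 = 0.7694 mol
n/ν for X = 1.327/2 = 0.6635
n/ν for B = 1.920/2 = 0.9600
n/ν for D = 0.7694/1 = 0.7694
Smallest n/ν is X → limiting reagent.
n(Z) = (2/2) × 1.327 = 1.327 mol
mass = 1.327 × 466.05 = 618.4 g

618 g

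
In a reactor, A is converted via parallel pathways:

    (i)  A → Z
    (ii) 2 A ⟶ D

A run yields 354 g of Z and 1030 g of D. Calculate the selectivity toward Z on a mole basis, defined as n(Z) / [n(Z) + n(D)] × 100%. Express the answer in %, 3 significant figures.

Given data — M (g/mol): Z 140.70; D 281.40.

40.7 %

n(Z) = 354 / 140.70 = 2.516 mol
n(D) = 1030 / 281.40 = 3.660 mol
selectivity = 2.516/(2.516+3.660) × 100 = 40.74 %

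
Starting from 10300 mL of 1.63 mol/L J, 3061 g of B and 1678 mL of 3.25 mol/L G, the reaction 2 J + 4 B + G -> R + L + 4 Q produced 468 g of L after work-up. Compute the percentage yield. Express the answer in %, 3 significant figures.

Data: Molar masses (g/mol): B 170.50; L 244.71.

42.6 %

n(J) = 1.63 × 10300/1000 = 16.79 mol
n(B) = 3061 / 170.50 = 17.95 mol
n(G) = 3.25 × 1678/1000 = 5.454 mol
n/ν for J = 16.79/2 = 8.395
n/ν for B = 17.95/4 = 4.488
n/ν for G = 5.454/1 = 5.454
Smallest n/ν is B → limiting reagent.
theoretical n(L) = (1/4) × 17.95 = 4.488 mol → 1098 g
% yield = 468 / 1098 × 100 = 42.62 %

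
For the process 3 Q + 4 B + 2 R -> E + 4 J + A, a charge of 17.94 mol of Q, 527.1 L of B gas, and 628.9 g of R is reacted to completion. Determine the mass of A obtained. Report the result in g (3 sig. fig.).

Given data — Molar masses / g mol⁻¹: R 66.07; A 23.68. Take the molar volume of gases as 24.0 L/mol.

n(Q) = 17.94 mol
n(B) = 527.1 / 24.0 = 21.96 mol
n(R) = 628.9 / 66.07 = 9.519 mol
n/ν for Q = 17.94/3 = 5.980
n/ν for B = 21.96/4 = 5.490
n/ν for R = 9.519/2 = 4.760
Smallest n/ν is R → limiting reagent.
n(A) = (1/2) × 9.519 = 4.760 mol
mass = 4.760 × 23.68 = 112.7 g

113 g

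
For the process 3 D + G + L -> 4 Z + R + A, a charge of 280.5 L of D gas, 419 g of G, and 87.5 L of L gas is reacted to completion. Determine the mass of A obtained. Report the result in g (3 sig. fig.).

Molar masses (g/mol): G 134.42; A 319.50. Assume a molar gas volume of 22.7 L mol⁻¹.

996 g

n(D) = 280.5 / 22.7 = 12.36 mol
n(G) = 419.0 / 134.42 = 3.117 mol
n(L) = 87.50 / 22.7 = 3.855 mol
n/ν → D: 4.120, G: 3.117, L: 3.855; G is limiting.
n(A) = (1/1) × 3.117 = 3.117 mol
mass = 3.117 × 319.50 = 995.9 g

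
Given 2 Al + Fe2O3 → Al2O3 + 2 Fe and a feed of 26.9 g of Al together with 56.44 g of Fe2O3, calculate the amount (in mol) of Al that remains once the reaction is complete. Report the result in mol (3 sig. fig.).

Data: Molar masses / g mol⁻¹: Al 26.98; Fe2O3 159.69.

0.290 mol

n(Al) = 26.90 / 26.98 = 0.9970 mol
n(Fe2O3) = 56.44 / 159.69 = 0.3534 mol
n/ν for Al = 0.9970/2 = 0.4985
n/ν for Fe2O3 = 0.3534/1 = 0.3534
Smallest n/ν is Fe2O3 → limiting reagent.
Al consumed = (2/1) × 0.3534 = 0.7068 mol
Al remaining = 0.9970 − 0.7068 = 0.2902 mol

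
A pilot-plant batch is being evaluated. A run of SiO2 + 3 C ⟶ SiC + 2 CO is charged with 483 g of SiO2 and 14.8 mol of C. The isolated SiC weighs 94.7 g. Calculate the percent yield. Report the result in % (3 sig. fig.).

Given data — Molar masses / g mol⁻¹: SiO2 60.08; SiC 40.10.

n(SiO2) = 483.0 / 60.08 = 8.039 mol
n(C) = 14.80 mol
n/ν for SiO2 = 8.039/1 = 8.039
n/ν for C = 14.80/3 = 4.933
Smallest n/ν is C → limiting reagent.
theoretical n(SiC) = (1/3) × 14.80 = 4.933 mol → 197.8 g
% yield = 94.7 / 197.8 × 100 = 47.88 %

47.9 %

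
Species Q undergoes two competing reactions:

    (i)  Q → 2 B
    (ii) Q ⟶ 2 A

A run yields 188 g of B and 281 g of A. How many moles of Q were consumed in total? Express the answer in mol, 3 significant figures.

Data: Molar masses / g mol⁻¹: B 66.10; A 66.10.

3.55 mol

n(B) = 188 / 66.10 = 2.844 mol
n(A) = 281 / 66.10 = 4.251 mol
n(Q) via (i) = (1/2)×2.844 = 1.422 mol
n(Q) via (ii) = (1/2)×4.251 = 2.126 mol
total n(Q) = 1.422 + 2.126 = 3.548 mol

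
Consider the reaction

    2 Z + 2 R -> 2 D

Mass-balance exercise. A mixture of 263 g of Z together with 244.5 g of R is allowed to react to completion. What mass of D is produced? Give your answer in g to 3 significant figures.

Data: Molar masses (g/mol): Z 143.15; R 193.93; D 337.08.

n(Z) = 263.0 / 143.15 = 1.837 mol
n(R) = 244.5 / 193.93 = 1.261 mol
n/ν → Z: 0.9185, R: 0.6305; R is limiting.
n(D) = (2/2) × 1.261 = 1.261 mol
mass = 1.261 × 337.08 = 425.1 g

425 g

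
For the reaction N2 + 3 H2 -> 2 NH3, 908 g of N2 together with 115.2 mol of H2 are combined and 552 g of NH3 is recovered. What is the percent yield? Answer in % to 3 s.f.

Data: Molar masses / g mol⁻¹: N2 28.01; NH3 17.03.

50.0 %

n(N2) = 908.0 / 28.01 = 32.42 mol
n(H2) = 115.2 mol
n/ν for N2 = 32.42/1 = 32.42
n/ν for H2 = 115.2/3 = 38.40
Smallest n/ν is N2 → limiting reagent.
theoretical n(NH3) = (2/1) × 32.42 = 64.84 mol → 1104 g
% yield = 552 / 1104 × 100 = 50.00 %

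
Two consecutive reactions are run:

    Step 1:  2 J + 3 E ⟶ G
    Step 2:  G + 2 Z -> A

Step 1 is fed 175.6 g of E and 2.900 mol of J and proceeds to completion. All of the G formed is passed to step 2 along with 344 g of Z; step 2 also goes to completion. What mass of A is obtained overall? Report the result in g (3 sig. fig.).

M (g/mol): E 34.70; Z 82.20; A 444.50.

Step 1:
n(E) = 175.6 / 34.70 = 5.061 mol
n(J) = 2.900 mol
n/ν for E = 5.061/3 = 1.687
n/ν for J = 2.900/2 = 1.450
Smallest n/ν is J → limiting reagent.
n(G) produced = (1/2) × 2.900 = 1.450 mol
Step 2:
n(G) available = 1.450 mol
n(Z) = 344.0 / 82.20 = 4.185 mol
n/ν for G = 1.450/1 = 1.450
n/ν for Z = 4.185/2 = 2.093
Smallest n/ν is G → limiting reagent.
n(A) = (1/1) × 1.450 = 1.450 mol
mass = 1.450 × 444.50 = 644.5 g

645 g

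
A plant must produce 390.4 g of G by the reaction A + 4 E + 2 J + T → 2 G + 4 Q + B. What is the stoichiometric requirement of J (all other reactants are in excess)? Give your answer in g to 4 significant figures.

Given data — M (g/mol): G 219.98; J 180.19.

319.8 g

n(G) = 390.4 / 219.98 = 1.775 mol
n(J) = (2/2) × 1.775 = 1.775 mol
mass = 1.775 × 180.19 = 319.8 g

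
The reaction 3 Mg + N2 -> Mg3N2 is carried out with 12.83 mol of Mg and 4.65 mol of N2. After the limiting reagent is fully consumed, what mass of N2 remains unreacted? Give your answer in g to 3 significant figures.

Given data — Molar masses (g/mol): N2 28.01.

n(Mg) = 12.83 mol
n(N2) = 4.650 mol
n/ν for Mg = 12.83/3 = 4.277
n/ν for N2 = 4.650/1 = 4.650
Smallest n/ν is Mg → limiting reagent.
N2 consumed = (1/3) × 12.83 = 4.277 mol
N2 remaining = 4.650 − 4.277 = 0.3730 mol
mass = 0.3730 × 28.01 = 10.45 g

10.5 g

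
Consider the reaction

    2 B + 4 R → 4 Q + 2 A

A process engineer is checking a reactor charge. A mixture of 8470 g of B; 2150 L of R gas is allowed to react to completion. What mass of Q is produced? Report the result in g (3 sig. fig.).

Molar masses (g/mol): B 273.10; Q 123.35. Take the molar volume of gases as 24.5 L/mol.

7650 g

n(B) = 8470 / 273.10 = 31.01 mol
n(R) = 2150 / 24.5 = 87.76 mol
n/ν → B: 15.51, R: 21.94; B is limiting.
n(Q) = (4/2) × 31.01 = 62.02 mol
mass = 62.02 × 123.35 = 7650 g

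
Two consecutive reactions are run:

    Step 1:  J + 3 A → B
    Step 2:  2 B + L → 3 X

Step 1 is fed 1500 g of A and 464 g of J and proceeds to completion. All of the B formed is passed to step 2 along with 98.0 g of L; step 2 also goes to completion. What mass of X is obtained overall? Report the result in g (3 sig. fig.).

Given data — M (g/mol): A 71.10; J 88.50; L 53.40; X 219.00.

1210 g

Step 1:
n(A) = 1500 / 71.10 = 21.10 mol
n(J) = 464.0 / 88.50 = 5.243 mol
n/ν for A = 21.10/3 = 7.033
n/ν for J = 5.243/1 = 5.243
Smallest n/ν is J → limiting reagent.
n(B) produced = (1/1) × 5.243 = 5.243 mol
Step 2:
n(B) available = 5.243 mol
n(L) = 98.00 / 53.40 = 1.835 mol
n/ν for B = 5.243/2 = 2.622
n/ν for L = 1.835/1 = 1.835
Smallest n/ν is L → limiting reagent.
n(X) = (3/1) × 1.835 = 5.505 mol
mass = 5.505 × 219.00 = 1206 g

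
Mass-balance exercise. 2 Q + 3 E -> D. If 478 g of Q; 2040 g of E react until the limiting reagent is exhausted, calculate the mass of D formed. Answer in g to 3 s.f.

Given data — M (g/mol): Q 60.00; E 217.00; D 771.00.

n(Q) = 478.0 / 60.00 = 7.967 mol
n(E) = 2040 / 217.00 = 9.401 mol
n/ν for Q = 7.967/2 = 3.984
n/ν for E = 9.401/3 = 3.134
Smallest n/ν is E → limiting reagent.
n(D) = (1/3) × 9.401 = 3.134 mol
mass = 3.134 × 771.00 = 2416 g

2420 g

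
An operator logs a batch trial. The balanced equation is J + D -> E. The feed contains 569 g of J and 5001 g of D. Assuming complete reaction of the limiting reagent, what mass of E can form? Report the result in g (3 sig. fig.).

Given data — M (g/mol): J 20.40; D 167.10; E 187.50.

5230 g

n(J) = 569.0 / 20.40 = 27.89 mol
n(D) = 5001 / 167.10 = 29.93 mol
n/ν → J: 27.89, D: 29.93; J is limiting.
n(E) = (1/1) × 27.89 = 27.89 mol
mass = 27.89 × 187.50 = 5229 g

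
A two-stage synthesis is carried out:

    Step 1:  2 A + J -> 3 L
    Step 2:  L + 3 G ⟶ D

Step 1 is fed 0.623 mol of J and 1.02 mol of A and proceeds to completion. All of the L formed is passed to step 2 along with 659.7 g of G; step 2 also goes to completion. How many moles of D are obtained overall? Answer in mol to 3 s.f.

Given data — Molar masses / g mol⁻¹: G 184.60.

1.19 mol

Step 1:
n(J) = 0.6230 mol
n(A) = 1.020 mol
n/ν for J = 0.6230/1 = 0.6230
n/ν for A = 1.020/2 = 0.5100
Smallest n/ν is A → limiting reagent.
n(L) produced = (3/2) × 1.020 = 1.530 mol
Step 2:
n(L) available = 1.530 mol
n(G) = 659.7 / 184.60 = 3.574 mol
n/ν for L = 1.530/1 = 1.530
n/ν for G = 3.574/3 = 1.191
Smallest n/ν is G → limiting reagent.
n(D) = (1/3) × 3.574 = 1.191 mol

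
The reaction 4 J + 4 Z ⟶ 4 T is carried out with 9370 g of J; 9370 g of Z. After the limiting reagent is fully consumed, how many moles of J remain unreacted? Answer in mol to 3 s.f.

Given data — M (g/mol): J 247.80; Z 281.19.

n(J) = 9370 / 247.80 = 37.81 mol
n(Z) = 9370 / 281.19 = 33.32 mol
n/ν → J: 9.453, Z: 8.330; Z is limiting.
J consumed = (4/4) × 33.32 = 33.32 mol
J remaining = 37.81 − 33.32 = 4.490 mol

4.49 mol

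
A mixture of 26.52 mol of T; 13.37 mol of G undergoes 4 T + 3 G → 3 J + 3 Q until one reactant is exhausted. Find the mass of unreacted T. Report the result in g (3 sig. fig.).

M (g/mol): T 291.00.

n(T) = 26.52 mol
n(G) = 13.37 mol
n/ν → T: 6.630, G: 4.457; G is limiting.
T consumed = (4/3) × 13.37 = 17.83 mol
T remaining = 26.52 − 17.83 = 8.690 mol
mass = 8.690 × 291.00 = 2529 g

2530 g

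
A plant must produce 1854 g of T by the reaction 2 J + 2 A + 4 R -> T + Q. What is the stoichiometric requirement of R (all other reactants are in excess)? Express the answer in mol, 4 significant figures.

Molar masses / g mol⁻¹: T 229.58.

32.30 mol

n(T) = 1854 / 229.58 = 8.076 mol
n(R) = (4/1) × 8.076 = 32.30 mol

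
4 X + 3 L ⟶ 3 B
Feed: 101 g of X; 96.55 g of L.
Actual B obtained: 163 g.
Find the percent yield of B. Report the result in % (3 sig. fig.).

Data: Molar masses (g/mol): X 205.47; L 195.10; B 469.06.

n(X) = 101.0 / 205.47 = 0.4916 mol
n(L) = 96.55 / 195.10 = 0.4949 mol
n/ν → X: 0.1229, L: 0.1650; X is limiting.
theoretical n(B) = (3/4) × 0.4916 = 0.3687 mol → 172.9 g
% yield = 163 / 172.9 × 100 = 94.27 %

94.3 %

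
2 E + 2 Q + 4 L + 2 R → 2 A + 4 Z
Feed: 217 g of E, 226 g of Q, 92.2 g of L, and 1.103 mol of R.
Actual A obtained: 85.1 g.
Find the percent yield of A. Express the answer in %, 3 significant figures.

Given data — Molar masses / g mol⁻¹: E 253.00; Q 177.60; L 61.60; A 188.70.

60.3 %

n(E) = 217.0 / 253.00 = 0.8577 mol
n(Q) = 226.0 / 177.60 = 1.273 mol
n(L) = 92.20 / 61.60 = 1.497 mol
n(R) = 1.103 mol
n/ν → E: 0.4289, Q: 0.6365, L: 0.3743, R: 0.5515; L is limiting.
theoretical n(A) = (2/4) × 1.497 = 0.7485 mol → 141.2 g
% yield = 85.1 / 141.2 × 100 = 60.27 %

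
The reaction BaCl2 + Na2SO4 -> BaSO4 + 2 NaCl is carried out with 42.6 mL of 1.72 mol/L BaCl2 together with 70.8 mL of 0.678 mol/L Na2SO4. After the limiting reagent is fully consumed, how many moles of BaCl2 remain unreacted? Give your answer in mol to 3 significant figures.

n(BaCl2) = 1.72 × 42.60/1000 = 0.07327 mol
n(Na2SO4) = 0.678 × 70.80/1000 = 0.04800 mol
n/ν for BaCl2 = 0.07327/1 = 0.07327
n/ν for Na2SO4 = 0.04800/1 = 0.04800
Smallest n/ν is Na2SO4 → limiting reagent.
BaCl2 consumed = (1/1) × 0.04800 = 0.04800 mol
BaCl2 remaining = 0.07327 − 0.04800 = 0.02527 mol

0.0253 mol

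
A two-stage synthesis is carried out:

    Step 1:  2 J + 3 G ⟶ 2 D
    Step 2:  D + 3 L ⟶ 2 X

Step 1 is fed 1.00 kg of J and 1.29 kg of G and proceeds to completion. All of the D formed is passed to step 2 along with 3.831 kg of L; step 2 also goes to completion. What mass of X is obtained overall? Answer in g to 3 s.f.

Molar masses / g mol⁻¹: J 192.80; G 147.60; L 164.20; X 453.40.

4700 g

Step 1:
n(J) = 1.000×1000 / 192.80 = 5.187 mol
n(G) = 1.290×1000 / 147.60 = 8.740 mol
n/ν for J = 5.187/2 = 2.594
n/ν for G = 8.740/3 = 2.913
Smallest n/ν is J → limiting reagent.
n(D) produced = (2/2) × 5.187 = 5.187 mol
Step 2:
n(D) available = 5.187 mol
n(L) = 3.831×1000 / 164.20 = 23.33 mol
n/ν for D = 5.187/1 = 5.187
n/ν for L = 23.33/3 = 7.777
Smallest n/ν is D → limiting reagent.
n(X) = (2/1) × 5.187 = 10.37 mol
mass = 10.37 × 453.40 = 4702 g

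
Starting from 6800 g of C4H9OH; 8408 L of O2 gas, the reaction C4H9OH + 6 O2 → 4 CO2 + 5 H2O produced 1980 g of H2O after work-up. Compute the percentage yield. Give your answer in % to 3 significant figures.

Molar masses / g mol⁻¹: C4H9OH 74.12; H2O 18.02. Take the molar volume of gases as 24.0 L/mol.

37.6 %

n(C4H9OH) = 6800 / 74.12 = 91.74 mol
n(O2) = 8408 / 24.0 = 350.3 mol
n/ν for C4H9OH = 91.74/1 = 91.74
n/ν for O2 = 350.3/6 = 58.38
Smallest n/ν is O2 → limiting reagent.
theoretical n(H2O) = (5/6) × 350.3 = 291.9 mol → 5260 g
% yield = 1980 / 5260 × 100 = 37.64 %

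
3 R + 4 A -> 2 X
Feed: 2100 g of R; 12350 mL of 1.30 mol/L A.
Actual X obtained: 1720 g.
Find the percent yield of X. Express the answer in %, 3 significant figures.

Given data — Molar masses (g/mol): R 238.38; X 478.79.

n(R) = 2100 / 238.38 = 8.809 mol
n(A) = 1.30 × 12350/1000 = 16.06 mol
n/ν for R = 8.809/3 = 2.936
n/ν for A = 16.06/4 = 4.015
Smallest n/ν is R → limiting reagent.
theoretical n(X) = (2/3) × 8.809 = 5.873 mol → 2812 g
% yield = 1720 / 2812 × 100 = 61.17 %

61.2 %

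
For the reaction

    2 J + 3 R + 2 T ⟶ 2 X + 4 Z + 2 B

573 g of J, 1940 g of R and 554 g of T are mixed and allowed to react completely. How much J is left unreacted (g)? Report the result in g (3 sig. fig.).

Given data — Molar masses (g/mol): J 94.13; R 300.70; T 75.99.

168 g

n(J) = 573.0 / 94.13 = 6.087 mol
n(R) = 1940 / 300.70 = 6.452 mol
n(T) = 554.0 / 75.99 = 7.290 mol
n/ν for J = 6.087/2 = 3.044
n/ν for R = 6.452/3 = 2.151
n/ν for T = 7.290/2 = 3.645
Smallest n/ν is R → limiting reagent.
J consumed = (2/3) × 6.452 = 4.301 mol
J remaining = 6.087 − 4.301 = 1.786 mol
mass = 1.786 × 94.13 = 168.1 g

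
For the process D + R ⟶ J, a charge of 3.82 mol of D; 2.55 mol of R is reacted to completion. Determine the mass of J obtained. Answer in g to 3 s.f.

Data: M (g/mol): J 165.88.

423 g

n(D) = 3.820 mol
n(R) = 2.550 mol
n/ν for D = 3.820/1 = 3.820
n/ν for R = 2.550/1 = 2.550
Smallest n/ν is R → limiting reagent.
n(J) = (1/1) × 2.550 = 2.550 mol
mass = 2.550 × 165.88 = 423.0 g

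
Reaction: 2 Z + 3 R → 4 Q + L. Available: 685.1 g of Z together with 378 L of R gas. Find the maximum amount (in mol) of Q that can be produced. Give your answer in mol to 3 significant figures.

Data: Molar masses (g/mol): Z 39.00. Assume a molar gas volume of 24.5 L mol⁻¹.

n(Z) = 685.1 / 39.00 = 17.57 mol
n(R) = 378.0 / 24.5 = 15.43 mol
n/ν → Z: 8.785, R: 5.143; R is limiting.
n(Q) = (4/3) × 15.43 = 20.57 mol

20.6 mol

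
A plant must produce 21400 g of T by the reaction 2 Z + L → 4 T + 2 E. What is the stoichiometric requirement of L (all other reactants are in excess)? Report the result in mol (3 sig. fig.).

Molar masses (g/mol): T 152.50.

n(T) = 21400 / 152.50 = 140.3 mol
n(L) = (1/4) × 140.3 = 35.08 mol

35.1 mol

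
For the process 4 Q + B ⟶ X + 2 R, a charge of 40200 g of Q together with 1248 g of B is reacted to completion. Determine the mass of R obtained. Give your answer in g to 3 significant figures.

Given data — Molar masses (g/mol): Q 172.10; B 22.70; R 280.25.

n(Q) = 40200 / 172.10 = 233.6 mol
n(B) = 1248 / 22.70 = 54.98 mol
n/ν for Q = 233.6/4 = 58.40
n/ν for B = 54.98/1 = 54.98
Smallest n/ν is B → limiting reagent.
n(R) = (2/1) × 54.98 = 110.0 mol
mass = 110.0 × 280.25 = 30830 g

30800 g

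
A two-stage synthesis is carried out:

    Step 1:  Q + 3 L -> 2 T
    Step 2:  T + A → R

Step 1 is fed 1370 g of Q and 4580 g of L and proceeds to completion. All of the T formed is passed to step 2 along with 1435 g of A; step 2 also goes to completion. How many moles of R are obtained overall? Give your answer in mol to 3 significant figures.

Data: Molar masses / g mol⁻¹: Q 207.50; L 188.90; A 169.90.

Step 1:
n(Q) = 1370 / 207.50 = 6.602 mol
n(L) = 4580 / 188.90 = 24.25 mol
n/ν for Q = 6.602/1 = 6.602
n/ν for L = 24.25/3 = 8.083
Smallest n/ν is Q → limiting reagent.
n(T) produced = (2/1) × 6.602 = 13.20 mol
Step 2:
n(T) available = 13.20 mol
n(A) = 1435 / 169.90 = 8.446 mol
n/ν for T = 13.20/1 = 13.20
n/ν for A = 8.446/1 = 8.446
Smallest n/ν is A → limiting reagent.
n(R) = (1/1) × 8.446 = 8.446 mol

8.45 mol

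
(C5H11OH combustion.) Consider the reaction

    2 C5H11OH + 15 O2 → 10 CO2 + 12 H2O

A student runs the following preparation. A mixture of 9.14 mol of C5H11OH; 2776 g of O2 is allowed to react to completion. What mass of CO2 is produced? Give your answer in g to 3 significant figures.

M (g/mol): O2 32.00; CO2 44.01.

n(C5H11OH) = 9.140 mol
n(O2) = 2776 / 32.00 = 86.75 mol
n/ν → C5H11OH: 4.570, O2: 5.783; C5H11OH is limiting.
n(CO2) = (10/2) × 9.140 = 45.70 mol
mass = 45.70 × 44.01 = 2011 g

2010 g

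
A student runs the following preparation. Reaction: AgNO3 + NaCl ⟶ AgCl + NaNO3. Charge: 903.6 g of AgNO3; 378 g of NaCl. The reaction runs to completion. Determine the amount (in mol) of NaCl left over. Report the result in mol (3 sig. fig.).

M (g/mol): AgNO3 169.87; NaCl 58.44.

n(AgNO3) = 903.6 / 169.87 = 5.319 mol
n(NaCl) = 378.0 / 58.44 = 6.468 mol
n/ν → AgNO3: 5.319, NaCl: 6.468; AgNO3 is limiting.
NaCl consumed = (1/1) × 5.319 = 5.319 mol
NaCl remaining = 6.468 − 5.319 = 1.149 mol

1.15 mol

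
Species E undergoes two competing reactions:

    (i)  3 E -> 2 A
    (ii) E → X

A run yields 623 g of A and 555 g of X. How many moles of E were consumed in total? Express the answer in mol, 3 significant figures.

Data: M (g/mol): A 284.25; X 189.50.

6.22 mol

n(A) = 623 / 284.25 = 2.192 mol
n(X) = 555 / 189.50 = 2.929 mol
n(E) via (i) = (3/2)×2.192 = 3.288 mol
n(E) via (ii) = (1/1)×2.929 = 2.929 mol
total n(E) = 3.288 + 2.929 = 6.217 mol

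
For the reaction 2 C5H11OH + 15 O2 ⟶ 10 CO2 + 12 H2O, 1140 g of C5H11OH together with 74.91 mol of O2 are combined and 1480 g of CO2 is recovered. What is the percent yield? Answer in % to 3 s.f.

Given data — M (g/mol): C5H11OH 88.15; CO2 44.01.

n(C5H11OH) = 1140 / 88.15 = 12.93 mol
n(O2) = 74.91 mol
n/ν → C5H11OH: 6.465, O2: 4.994; O2 is limiting.
theoretical n(CO2) = (10/15) × 74.91 = 49.94 mol → 2198 g
% yield = 1480 / 2198 × 100 = 67.33 %

67.3 %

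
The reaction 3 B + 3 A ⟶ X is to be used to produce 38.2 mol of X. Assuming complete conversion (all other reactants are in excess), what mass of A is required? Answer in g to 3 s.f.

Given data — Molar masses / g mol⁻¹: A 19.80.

2270 g

n(X) = 38.20 mol
n(A) = (3/1) × 38.20 = 114.6 mol
mass = 114.6 × 19.80 = 2269 g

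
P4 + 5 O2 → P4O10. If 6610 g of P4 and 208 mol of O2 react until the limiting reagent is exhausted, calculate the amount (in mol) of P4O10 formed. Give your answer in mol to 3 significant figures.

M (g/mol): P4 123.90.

41.6 mol

n(P4) = 6610 / 123.90 = 53.35 mol
n(O2) = 208.0 mol
n/ν → P4: 53.35, O2: 41.60; O2 is limiting.
n(P4O10) = (1/5) × 208.0 = 41.60 mol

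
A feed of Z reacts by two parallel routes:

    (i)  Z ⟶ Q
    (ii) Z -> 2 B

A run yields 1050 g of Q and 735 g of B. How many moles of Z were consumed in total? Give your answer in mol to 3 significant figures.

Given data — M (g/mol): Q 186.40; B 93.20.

n(Q) = 1050 / 186.40 = 5.633 mol
n(B) = 735 / 93.20 = 7.886 mol
n(Z) via (i) = (1/1)×5.633 = 5.633 mol
n(Z) via (ii) = (1/2)×7.886 = 3.943 mol
total n(Z) = 5.633 + 3.943 = 9.576 mol

9.58 mol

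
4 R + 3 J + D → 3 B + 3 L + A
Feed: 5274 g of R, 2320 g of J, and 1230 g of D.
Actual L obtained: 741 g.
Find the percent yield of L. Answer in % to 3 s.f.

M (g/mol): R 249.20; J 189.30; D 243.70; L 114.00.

n(R) = 5274 / 249.20 = 21.16 mol
n(J) = 2320 / 189.30 = 12.26 mol
n(D) = 1230 / 243.70 = 5.047 mol
n/ν for R = 21.16/4 = 5.290
n/ν for J = 12.26/3 = 4.087
n/ν for D = 5.047/1 = 5.047
Smallest n/ν is J → limiting reagent.
theoretical n(L) = (3/3) × 12.26 = 12.26 mol → 1398 g
% yield = 741 / 1398 × 100 = 53.00 %

53.0 %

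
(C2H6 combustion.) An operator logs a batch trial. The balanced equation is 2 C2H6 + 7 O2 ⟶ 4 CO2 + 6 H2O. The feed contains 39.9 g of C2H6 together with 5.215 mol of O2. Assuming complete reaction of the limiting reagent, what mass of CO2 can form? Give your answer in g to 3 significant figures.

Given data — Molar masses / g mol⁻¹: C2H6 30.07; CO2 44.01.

n(C2H6) = 39.90 / 30.07 = 1.327 mol
n(O2) = 5.215 mol
n/ν for C2H6 = 1.327/2 = 0.6635
n/ν for O2 = 5.215/7 = 0.7450
Smallest n/ν is C2H6 → limiting reagent.
n(CO2) = (4/2) × 1.327 = 2.654 mol
mass = 2.654 × 44.01 = 116.8 g

117 g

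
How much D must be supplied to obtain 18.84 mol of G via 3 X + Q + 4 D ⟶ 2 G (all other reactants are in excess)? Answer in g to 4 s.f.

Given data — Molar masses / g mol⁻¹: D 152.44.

5744 g

n(G) = 18.84 mol
n(D) = (4/2) × 18.84 = 37.68 mol
mass = 37.68 × 152.44 = 5744 g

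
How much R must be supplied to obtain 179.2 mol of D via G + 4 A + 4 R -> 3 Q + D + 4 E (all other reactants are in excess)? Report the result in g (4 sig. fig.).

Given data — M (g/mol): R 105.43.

75570 g

n(D) = 179.2 mol
n(R) = (4/1) × 179.2 = 716.8 mol
mass = 716.8 × 105.43 = 75570 g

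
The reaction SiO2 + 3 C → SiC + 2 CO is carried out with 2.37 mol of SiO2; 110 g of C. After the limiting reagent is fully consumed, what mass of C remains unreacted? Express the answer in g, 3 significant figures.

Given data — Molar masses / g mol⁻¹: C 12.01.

24.6 g

n(SiO2) = 2.370 mol
n(C) = 110.0 / 12.01 = 9.159 mol
n/ν → SiO2: 2.370, C: 3.053; SiO2 is limiting.
C consumed = (3/1) × 2.370 = 7.110 mol
C remaining = 9.159 − 7.110 = 2.049 mol
mass = 2.049 × 12.01 = 24.61 g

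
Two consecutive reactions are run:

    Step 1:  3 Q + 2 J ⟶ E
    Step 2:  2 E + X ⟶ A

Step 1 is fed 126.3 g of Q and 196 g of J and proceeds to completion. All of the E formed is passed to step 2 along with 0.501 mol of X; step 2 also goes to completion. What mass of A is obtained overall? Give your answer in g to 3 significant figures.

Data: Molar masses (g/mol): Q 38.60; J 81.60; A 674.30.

Step 1:
n(Q) = 126.3 / 38.60 = 3.272 mol
n(J) = 196.0 / 81.60 = 2.402 mol
n/ν → Q: 1.091, J: 1.201; Q is limiting.
n(E) produced = (1/3) × 3.272 = 1.091 mol
Step 2:
n(E) available = 1.091 mol
n(X) = 0.5010 mol
n/ν → E: 0.5455, X: 0.5010; X is limiting.
n(A) = (1/1) × 0.5010 = 0.5010 mol
mass = 0.5010 × 674.30 = 337.8 g

338 g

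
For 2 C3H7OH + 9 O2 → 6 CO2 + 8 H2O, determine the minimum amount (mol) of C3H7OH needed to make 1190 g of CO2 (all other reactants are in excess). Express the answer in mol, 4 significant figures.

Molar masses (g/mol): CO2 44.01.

9.013 mol

n(CO2) = 1190 / 44.01 = 27.04 mol
n(C3H7OH) = (2/6) × 27.04 = 9.013 mol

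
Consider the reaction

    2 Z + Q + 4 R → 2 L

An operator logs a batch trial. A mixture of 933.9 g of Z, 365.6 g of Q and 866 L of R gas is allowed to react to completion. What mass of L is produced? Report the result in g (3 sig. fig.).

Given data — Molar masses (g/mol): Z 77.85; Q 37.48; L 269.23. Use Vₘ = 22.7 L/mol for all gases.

n(Z) = 933.9 / 77.85 = 12.00 mol
n(Q) = 365.6 / 37.48 = 9.755 mol
n(R) = 866.0 / 22.7 = 38.15 mol
n/ν for Z = 12.00/2 = 6.000
n/ν for Q = 9.755/1 = 9.755
n/ν for R = 38.15/4 = 9.538
Smallest n/ν is Z → limiting reagent.
n(L) = (2/2) × 12.00 = 12.00 mol
mass = 12.00 × 269.23 = 3231 g

3230 g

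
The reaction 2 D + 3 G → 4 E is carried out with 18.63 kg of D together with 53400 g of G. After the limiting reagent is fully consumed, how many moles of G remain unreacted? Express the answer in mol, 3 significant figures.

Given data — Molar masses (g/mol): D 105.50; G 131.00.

n(D) = 18.63×1000 / 105.50 = 176.6 mol
n(G) = 53400 / 131.00 = 407.6 mol
n/ν for D = 176.6/2 = 88.30
n/ν for G = 407.6/3 = 135.9
Smallest n/ν is D → limiting reagent.
G consumed = (3/2) × 176.6 = 264.9 mol
G remaining = 407.6 − 264.9 = 142.7 mol

143 mol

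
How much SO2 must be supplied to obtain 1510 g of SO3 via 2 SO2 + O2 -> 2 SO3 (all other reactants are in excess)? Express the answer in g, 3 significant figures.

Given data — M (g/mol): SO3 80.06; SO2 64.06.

1210 g

n(SO3) = 1510 / 80.06 = 18.86 mol
n(SO2) = (2/2) × 18.86 = 18.86 mol
mass = 18.86 × 64.06 = 1208 g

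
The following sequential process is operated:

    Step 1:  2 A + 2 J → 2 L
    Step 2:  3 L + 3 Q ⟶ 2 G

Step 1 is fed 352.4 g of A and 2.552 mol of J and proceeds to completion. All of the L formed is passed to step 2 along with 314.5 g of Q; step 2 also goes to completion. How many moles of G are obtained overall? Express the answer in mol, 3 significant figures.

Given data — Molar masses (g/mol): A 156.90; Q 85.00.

1.50 mol

Step 1:
n(A) = 352.4 / 156.90 = 2.246 mol
n(J) = 2.552 mol
n/ν for A = 2.246/2 = 1.123
n/ν for J = 2.552/2 = 1.276
Smallest n/ν is A → limiting reagent.
n(L) produced = (2/2) × 2.246 = 2.246 mol
Step 2:
n(L) available = 2.246 mol
n(Q) = 314.5 / 85.00 = 3.700 mol
n/ν for L = 2.246/3 = 0.7487
n/ν for Q = 3.700/3 = 1.233
Smallest n/ν is L → limiting reagent.
n(G) = (2/3) × 2.246 = 1.497 mol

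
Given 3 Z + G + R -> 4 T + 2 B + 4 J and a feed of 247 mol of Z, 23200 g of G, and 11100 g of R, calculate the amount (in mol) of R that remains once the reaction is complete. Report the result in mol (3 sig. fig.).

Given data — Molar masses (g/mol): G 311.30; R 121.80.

16.6 mol

n(Z) = 247.0 mol
n(G) = 23200 / 311.30 = 74.53 mol
n(R) = 11100 / 121.80 = 91.13 mol
n/ν → Z: 82.33, G: 74.53, R: 91.13; G is limiting.
R consumed = (1/1) × 74.53 = 74.53 mol
R remaining = 91.13 − 74.53 = 16.60 mol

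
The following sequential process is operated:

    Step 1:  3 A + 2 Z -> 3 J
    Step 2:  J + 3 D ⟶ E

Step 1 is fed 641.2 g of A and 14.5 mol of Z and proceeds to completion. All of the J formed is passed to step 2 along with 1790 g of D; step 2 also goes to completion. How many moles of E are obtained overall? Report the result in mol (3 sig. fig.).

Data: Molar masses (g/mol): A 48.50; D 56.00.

10.7 mol

Step 1:
n(A) = 641.2 / 48.50 = 13.22 mol
n(Z) = 14.50 mol
n/ν for A = 13.22/3 = 4.407
n/ν for Z = 14.50/2 = 7.250
Smallest n/ν is A → limiting reagent.
n(J) produced = (3/3) × 13.22 = 13.22 mol
Step 2:
n(J) available = 13.22 mol
n(D) = 1790 / 56.00 = 31.96 mol
n/ν for J = 13.22/1 = 13.22
n/ν for D = 31.96/3 = 10.65
Smallest n/ν is D → limiting reagent.
n(E) = (1/3) × 31.96 = 10.65 mol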